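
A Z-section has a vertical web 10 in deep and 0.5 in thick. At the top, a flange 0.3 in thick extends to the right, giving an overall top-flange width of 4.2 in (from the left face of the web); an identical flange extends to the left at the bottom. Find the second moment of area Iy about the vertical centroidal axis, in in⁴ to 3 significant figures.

Iy ≈ 12.4 in⁴

Split into non-overlapping primitives; take the origin at the lower-left of the bounding box.
Web: 0.5 × 10, A = 5 in², x = 3.95 in, Ī = 0.10417 in⁴.
Top flange (beyond web): 3.7 × 0.3, A = 1.11 in², x = 6.05 in, Ī = 1.2663 in⁴.
Bottom flange (beyond web): 3.7 × 0.3, A = 1.11 in², x = 1.85 in, Ī = 1.2663 in⁴.
Centroid: x̄ = ΣA·x / ΣA = 3.95 in.
Transfer each piece to the vertical centroidal axis using Ī + A·d² with d = x − 3.95:
  web: d = 0 in → contributes +0.10417 in⁴
  top flange (beyond web): d = 2.1 in → contributes +6.1614 in⁴
  bottom flange (beyond web): d = -2.1 in → contributes +6.1614 in⁴
Total I = 12.427 in⁴.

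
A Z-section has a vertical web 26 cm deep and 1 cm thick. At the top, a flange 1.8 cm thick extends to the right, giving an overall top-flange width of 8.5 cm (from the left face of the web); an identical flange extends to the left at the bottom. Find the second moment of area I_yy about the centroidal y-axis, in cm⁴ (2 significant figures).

Treat the section as a set of non-overlapping primitives; coordinates are from the bounding-box lower-left.
Web: 1 × 26, A = 26 cm², x = 8 cm, Ī = 2.167 cm⁴.
Top flange (beyond web): 7.5 × 1.8, A = 13.5 cm², x = 12.25 cm, Ī = 63.28 cm⁴.
Bottom flange (beyond web): 7.5 × 1.8, A = 13.5 cm², x = 3.75 cm, Ī = 63.28 cm⁴.
Centroid: x̄ = ΣA·x / ΣA = 8 cm.
Transfer each piece to the centroidal y-axis using Ī + A·d² with d = x − 8:
  web: d = 0 cm → contributes +2.167 cm⁴
  top flange (beyond web): d = 4.25 cm → contributes +307.1 cm⁴
  bottom flange (beyond web): d = -4.25 cm → contributes +307.1 cm⁴
Total I = 616.4 cm⁴.

I_yy ≈ 620 cm⁴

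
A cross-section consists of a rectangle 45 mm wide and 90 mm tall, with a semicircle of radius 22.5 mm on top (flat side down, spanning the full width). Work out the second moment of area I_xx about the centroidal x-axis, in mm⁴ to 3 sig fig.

Decompose the section into non-overlapping parts with the origin at the bottom-left of its bounding rectangle.
Rectangular body: 45 × 90, A = 4 050 mm², y = 45 mm, Ī = 2 733 750 mm⁴.
Semicircular cap: semicircle r = 22.5, A = 795.22 mm², y = 99.549 mm, Ī = 28 130 mm⁴.
Centroid: ȳ = ΣA·y / ΣA = 53.953 mm.
Transfer each piece to the centroidal x-axis using Ī + A·d² with d = y − 53.953:
  rectangular body: d = -8.9528 mm → contributes +3 058 371 mm⁴
  semicircular cap: d = 45.596 mm → contributes +1 681 412 mm⁴
Total I = 4 739 783 mm⁴.

I_xx ≈ 4.74 × 10⁶ mm⁴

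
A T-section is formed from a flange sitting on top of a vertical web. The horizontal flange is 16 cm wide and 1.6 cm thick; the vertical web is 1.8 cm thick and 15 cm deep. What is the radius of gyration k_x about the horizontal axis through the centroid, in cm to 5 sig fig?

Decompose the section into non-overlapping parts with the origin at the bottom-left of its bounding rectangle.
Flange: 16 × 1.6, A = 25.6 cm², y = 15.8 cm, Ī = 5.461333 cm⁴.
Web: 1.8 × 15, A = 27 cm², y = 7.5 cm, Ī = 506.25 cm⁴.
Centroid: ȳ = ΣA·y / ΣA = 11.53954 cm.
Transfer each piece to the horizontal axis through the centroid using Ī + A·d² with d = y − 11.53954:
  flange: d = 4.260456 cm → contributes +470.1394 cm⁴
  web: d = -4.039544 cm → contributes +946.8337 cm⁴
Total I = 1416.973 cm⁴.
Radius of gyration: k = √(I/A) = √(1416.973 / 52.6) = 5.190246 cm.

k_x ≈ 5.1902 cm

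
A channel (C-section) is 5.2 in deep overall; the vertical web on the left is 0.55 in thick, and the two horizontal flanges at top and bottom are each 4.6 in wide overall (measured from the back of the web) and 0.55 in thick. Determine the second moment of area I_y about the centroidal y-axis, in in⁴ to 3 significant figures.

I_y ≈ 15.4 in⁴

Treat the section as a set of non-overlapping primitives; coordinates are from the bounding-box lower-left.
Web: 0.55 × 5.2, A = 2.86 in², x = 0.275 in, Ī = 0.072096 in⁴.
Top flange (beyond web): 4.05 × 0.55, A = 2.2275 in², x = 2.575 in, Ī = 3.0447 in⁴.
Bottom flange (beyond web): 4.05 × 0.55, A = 2.2275 in², x = 2.575 in, Ī = 3.0447 in⁴.
Centroid: x̄ = ΣA·x / ΣA = 1.6758 in.
Transfer each piece to the centroidal y-axis using Ī + A·d² with d = x − 1.6758:
  web: d = -1.4008 in → contributes +5.6837 in⁴
  top flange (beyond web): d = 0.89925 in → contributes +4.846 in⁴
  bottom flange (beyond web): d = 0.89925 in → contributes +4.846 in⁴
Total I = 15.376 in⁴.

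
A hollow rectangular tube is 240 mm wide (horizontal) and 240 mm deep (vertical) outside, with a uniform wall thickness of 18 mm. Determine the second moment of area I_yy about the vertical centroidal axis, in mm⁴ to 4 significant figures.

Decompose the section into non-overlapping parts with the origin at the bottom-left of its bounding rectangle.
Outer rectangle: 240 × 240, A = 57 600 mm², x = 120 mm, Ī = 276 480 000 mm⁴.
Inner void (subtracted): 204 × 204, A = 41 616 mm², x = 120 mm, Ī = 144 324 288 mm⁴.
By symmetry the centroid is at mid-width, x̄ = 120 mm.
All pieces are centred on the vertical centroidal axis, so I = ΣĪ (holes subtracted) = 132 155 712 mm⁴.

I_yy ≈ 1.322 × 10⁸ mm⁴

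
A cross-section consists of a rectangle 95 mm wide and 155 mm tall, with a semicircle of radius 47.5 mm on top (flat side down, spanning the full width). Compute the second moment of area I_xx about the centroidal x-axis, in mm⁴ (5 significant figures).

I_xx ≈ 5.7284 × 10⁷ mm⁴

Decompose the section into non-overlapping parts with the origin at the bottom-left of its bounding rectangle.
Rectangular body: 95 × 155, A = 14 725 mm², y = 77.5 mm, Ī = 29 480 677 mm⁴.
Semicircular cap: semicircle r = 47.5, A = 3544.109 mm², y = 175.1596 mm, Ī = 558735.8 mm⁴.
Centroid: ȳ = ΣA·y / ΣA = 96.44544 mm.
Transfer each piece to the centroidal x-axis using Ī + A·d² with d = y − 96.44544:
  rectangular body: d = -18.94544 mm → contributes +34 765 919 mm⁴
  semicircular cap: d = 78.71418 mm → contributes +22 517 762 mm⁴
Total I = 57 283 681 mm⁴.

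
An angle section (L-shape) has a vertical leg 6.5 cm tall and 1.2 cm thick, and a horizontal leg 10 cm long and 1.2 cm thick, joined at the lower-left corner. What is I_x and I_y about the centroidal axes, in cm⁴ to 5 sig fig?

I_x ≈ 60.235 cm⁴, I_y ≈ 181.24 cm⁴

Decompose the section into non-overlapping parts with the origin at the bottom-left of its bounding rectangle.
Vertical leg: 1.2 × 6.5, A = 7.8 cm², y = 3.25 cm, Ī = 27.4625 cm⁴.
Horizontal leg (remainder): 8.8 × 1.2, A = 10.56 cm², y = 0.6 cm, Ī = 1.2672 cm⁴.
Centroid: ȳ = ΣA·y / ΣA = 1.725817 cm.
Transfer each piece to the centroidal x-axis using Ī + A·d² with d = y − 1.725817:
  vertical leg: d = 1.524183 cm → contributes +45.58294 cm⁴
  horizontal leg (remainder): d = -1.125817 cm → contributes +14.65162 cm⁴
Total I = 60.23456 cm⁴.
For the y-axis: x̄ = 3.475817 cm.
Repeating about the centroidal y-axis gives I_y = 181.2401 cm⁴.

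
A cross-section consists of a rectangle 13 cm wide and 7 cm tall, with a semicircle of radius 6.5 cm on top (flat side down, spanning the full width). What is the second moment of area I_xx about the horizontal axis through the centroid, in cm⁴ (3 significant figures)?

I_xx ≈ 2070 cm⁴

Split into non-overlapping primitives; take the origin at the lower-left of the bounding box.
Rectangular body: 13 × 7, A = 91 cm², y = 3.5 cm, Ī = 371.58 cm⁴.
Semicircular cap: semicircle r = 6.5, A = 66.366 cm², y = 9.7587 cm, Ī = 195.92 cm⁴.
Centroid: ȳ = ΣA·y / ΣA = 6.1395 cm.
Transfer each piece to the horizontal axis through the centroid using Ī + A·d² with d = y − 6.1395:
  rectangular body: d = -2.6395 cm → contributes +1005.6 cm⁴
  semicircular cap: d = 3.6192 cm → contributes +1065.2 cm⁴
Total I = 2070.8 cm⁴.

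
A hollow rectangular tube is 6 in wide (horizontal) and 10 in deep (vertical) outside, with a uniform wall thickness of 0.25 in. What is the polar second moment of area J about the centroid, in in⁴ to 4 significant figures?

J ≈ 155.3 in⁴

Split into non-overlapping primitives; take the origin at the lower-left of the bounding box.
Outer rectangle: 6 × 10, A = 60 in², y = 5 in, Ī = 500 in⁴.
Inner void (subtracted): 5.5 × 9.5, A = 52.25 in², y = 5 in, Ī = 392.964 in⁴.
By symmetry the centroid is at mid-height, ȳ = 5 in.
All pieces are centred on the centroidal x-axis, so I = ΣĪ (holes subtracted) = 107.036 in⁴.
Repeating about the centroidal y-axis gives I_y = 48.2865 in⁴.
Polar second moment: J = I_x + I_y = 155.323 in⁴.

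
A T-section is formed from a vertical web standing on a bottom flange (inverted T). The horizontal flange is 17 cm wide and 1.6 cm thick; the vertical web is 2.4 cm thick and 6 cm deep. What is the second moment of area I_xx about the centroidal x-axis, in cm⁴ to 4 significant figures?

Break the section into simple shapes (no overlaps), measuring from the bottom-left corner of the bounding box.
Flange: 17 × 1.6, A = 27.2 cm², y = 0.8 cm, Ī = 5.80267 cm⁴.
Web: 2.4 × 6, A = 14.4 cm², y = 4.6 cm, Ī = 43.2 cm⁴.
Centroid: ȳ = ΣA·y / ΣA = 2.11538 cm.
Transfer each piece to the centroidal x-axis using Ī + A·d² with d = y − 2.11538:
  flange: d = -1.31538 cm → contributes +52.8651 cm⁴
  web: d = 2.48462 cm → contributes +132.096 cm⁴
Total I = 184.961 cm⁴.

I_xx ≈ 185.0 cm⁴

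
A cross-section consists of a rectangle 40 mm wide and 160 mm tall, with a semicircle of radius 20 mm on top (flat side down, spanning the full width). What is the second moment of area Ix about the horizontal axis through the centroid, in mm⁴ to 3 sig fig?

Ix ≈ 1.82 × 10⁷ mm⁴

Decompose the section into non-overlapping parts with the origin at the bottom-left of its bounding rectangle.
Rectangular body: 40 × 160, A = 6 400 mm², y = 80 mm, Ī = 13 653 333 mm⁴.
Semicircular cap: semicircle r = 20, A = 628.32 mm², y = 168.49 mm, Ī = 17 561 mm⁴.
Centroid: ȳ = ΣA·y / ΣA = 87.911 mm.
Transfer each piece to the horizontal axis through the centroid using Ī + A·d² with d = y − 87.911:
  rectangular body: d = -7.9107 mm → contributes +14 053 839 mm⁴
  semicircular cap: d = 80.578 mm → contributes +4 097 074 mm⁴
Total I = 18 150 912 mm⁴.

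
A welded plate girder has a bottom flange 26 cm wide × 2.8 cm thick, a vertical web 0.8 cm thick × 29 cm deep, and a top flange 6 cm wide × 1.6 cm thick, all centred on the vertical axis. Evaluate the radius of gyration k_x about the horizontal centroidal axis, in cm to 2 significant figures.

k_x ≈ 11 cm

Split into non-overlapping primitives; take the origin at the lower-left of the bounding box.
Bottom plate: 26 × 2.8, A = 72.8 cm², y = 1.4 cm, Ī = 47.56 cm⁴.
Web plate: 0.8 × 29, A = 23.2 cm², y = 17.3 cm, Ī = 1 626 cm⁴.
Top plate: 6 × 1.6, A = 9.6 cm², y = 32.6 cm, Ī = 2.048 cm⁴.
Centroid: ȳ = ΣA·y / ΣA = 7.73 cm.
Transfer each piece to the horizontal centroidal axis using Ī + A·d² with d = y − 7.73:
  bottom plate: d = -6.33 cm → contributes +2 964 cm⁴
  web plate: d = 9.57 cm → contributes +3 751 cm⁴
  top plate: d = 24.87 cm → contributes +5 940 cm⁴
Total I = 12 655 cm⁴.
Radius of gyration: k = √(I/A) = √(12 655 / 105.6) = 10.95 cm.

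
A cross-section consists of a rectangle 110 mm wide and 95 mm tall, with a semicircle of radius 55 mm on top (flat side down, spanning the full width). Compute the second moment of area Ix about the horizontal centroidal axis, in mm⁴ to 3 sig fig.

Decompose the section into non-overlapping parts with the origin at the bottom-left of its bounding rectangle.
Rectangular body: 110 × 95, A = 10 450 mm², y = 47.5 mm, Ī = 7 859 271 mm⁴.
Semicircular cap: semicircle r = 55, A = 4751.7 mm², y = 118.34 mm, Ī = 1 004 345 mm⁴.
Centroid: ȳ = ΣA·y / ΣA = 69.644 mm.
Transfer each piece to the horizontal centroidal axis using Ī + A·d² with d = y − 69.644:
  rectangular body: d = -22.144 mm → contributes +12 983 344 mm⁴
  semicircular cap: d = 48.699 mm → contributes +12 273 371 mm⁴
Total I = 25 256 715 mm⁴.

Ix ≈ 2.53 × 10⁷ mm⁴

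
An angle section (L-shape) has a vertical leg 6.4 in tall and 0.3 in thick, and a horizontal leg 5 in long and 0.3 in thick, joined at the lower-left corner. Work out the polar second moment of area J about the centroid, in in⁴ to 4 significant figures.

Decompose the section into non-overlapping parts with the origin at the bottom-left of its bounding rectangle.
Vertical leg: 0.3 × 6.4, A = 1.92 in², y = 3.2 in, Ī = 6.5536 in⁴.
Horizontal leg (remainder): 4.7 × 0.3, A = 1.41 in², y = 0.15 in, Ī = 0.010575 in⁴.
Centroid: ȳ = ΣA·y / ΣA = 1.90856 in.
Transfer each piece to the centroidal x-axis using Ī + A·d² with d = y − 1.90856:
  vertical leg: d = 1.29144 in → contributes +9.75582 in⁴
  horizontal leg (remainder): d = -1.75856 in → contributes +4.37104 in⁴
Total I = 14.1269 in⁴.
For the y-axis: x̄ = 1.20856 in.
Repeating about the centroidal y-axis gives I_y = 7.69106 in⁴.
Polar second moment: J = I_x + I_y = 21.8179 in⁴.

J ≈ 21.82 in⁴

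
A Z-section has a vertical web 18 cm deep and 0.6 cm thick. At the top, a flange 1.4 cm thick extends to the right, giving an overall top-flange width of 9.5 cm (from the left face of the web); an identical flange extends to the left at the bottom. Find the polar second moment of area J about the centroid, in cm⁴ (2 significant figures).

Break the section into simple shapes (no overlaps), measuring from the bottom-left corner of the bounding box.
Web: 0.6 × 18, A = 10.8 cm², y = 9 cm, Ī = 291.6 cm⁴.
Top flange (beyond web): 8.9 × 1.4, A = 12.46 cm², y = 17.3 cm, Ī = 2.035 cm⁴.
Bottom flange (beyond web): 8.9 × 1.4, A = 12.46 cm², y = 0.7 cm, Ī = 2.035 cm⁴.
Centroid: ȳ = ΣA·y / ΣA = 9 cm.
Transfer each piece to the centroidal x-axis using Ī + A·d² with d = y − 9:
  web: d = 0 cm → contributes +291.6 cm⁴
  top flange (beyond web): d = 8.3 cm → contributes +860.4 cm⁴
  bottom flange (beyond web): d = -8.3 cm → contributes +860.4 cm⁴
Total I = 2 012 cm⁴.
For the y-axis: x̄ = 9.2 cm.
Repeating about the centroidal y-axis gives I_y = 727.1 cm⁴.
Polar second moment: J = I_x + I_y = 2 739 cm⁴.

J ≈ 2700 cm⁴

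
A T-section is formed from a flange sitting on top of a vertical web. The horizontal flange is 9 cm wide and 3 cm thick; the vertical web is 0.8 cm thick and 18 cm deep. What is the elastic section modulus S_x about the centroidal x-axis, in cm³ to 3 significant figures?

Split into non-overlapping primitives; take the origin at the lower-left of the bounding box.
Flange: 9 × 3, A = 27 cm², y = 19.5 cm, Ī = 20.25 cm⁴.
Web: 0.8 × 18, A = 14.4 cm², y = 9 cm, Ī = 388.8 cm⁴.
Centroid: ȳ = ΣA·y / ΣA = 15.848 cm.
Transfer each piece to the centroidal x-axis using Ī + A·d² with d = y − 15.848:
  flange: d = 3.6522 cm → contributes +380.39 cm⁴
  web: d = -6.8478 cm → contributes +1064.1 cm⁴
Total I = 1444.4 cm⁴.
Extreme fibre distance c = 15.848 cm; S = I/c = 91.144 cm³.

S_x ≈ 91.1 cm³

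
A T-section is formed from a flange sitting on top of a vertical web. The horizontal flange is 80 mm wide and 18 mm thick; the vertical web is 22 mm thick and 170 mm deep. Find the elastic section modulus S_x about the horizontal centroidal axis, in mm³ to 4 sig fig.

S_x ≈ 1.641 × 10⁵ mm³

Break the section into simple shapes (no overlaps), measuring from the bottom-left corner of the bounding box.
Flange: 80 × 18, A = 1 440 mm², y = 179 mm, Ī = 38 880 mm⁴.
Web: 22 × 170, A = 3 740 mm², y = 85 mm, Ī = 9 007 167 mm⁴.
Centroid: ȳ = ΣA·y / ΣA = 111.131 mm.
Transfer each piece to the horizontal centroidal axis using Ī + A·d² with d = y − 111.131:
  flange: d = 67.8687 mm → contributes +6 671 756 mm⁴
  web: d = -26.1313 mm → contributes +11 561 001 mm⁴
Total I = 18 232 757 mm⁴.
Extreme fibre distance c = 111.131 mm; S = I/c = 164 065 mm³.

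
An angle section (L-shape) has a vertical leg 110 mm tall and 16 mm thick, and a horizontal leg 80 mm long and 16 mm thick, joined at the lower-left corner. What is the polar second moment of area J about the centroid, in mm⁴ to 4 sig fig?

Split into non-overlapping primitives; take the origin at the lower-left of the bounding box.
Vertical leg: 16 × 110, A = 1 760 mm², y = 55 mm, Ī = 1 774 667 mm⁴.
Horizontal leg (remainder): 64 × 16, A = 1 024 mm², y = 8 mm, Ī = 21845.3 mm⁴.
Centroid: ȳ = ΣA·y / ΣA = 37.7126 mm.
Transfer each piece to the centroidal x-axis using Ī + A·d² with d = y − 37.7126:
  vertical leg: d = 17.2874 mm → contributes +2 300 647 mm⁴
  horizontal leg (remainder): d = -29.7126 mm → contributes +925 875 mm⁴
Total I = 3 226 522 mm⁴.
For the y-axis: x̄ = 22.7126 mm.
Repeating about the centroidal y-axis gives I_y = 1 422 842 mm⁴.
Polar second moment: J = I_x + I_y = 4 649 364 mm⁴.

J ≈ 4.649 × 10⁶ mm⁴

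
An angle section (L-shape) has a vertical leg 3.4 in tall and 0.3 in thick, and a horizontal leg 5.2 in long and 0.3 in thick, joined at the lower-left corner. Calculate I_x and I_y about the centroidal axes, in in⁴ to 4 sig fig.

Break the section into simple shapes (no overlaps), measuring from the bottom-left corner of the bounding box.
Vertical leg: 0.3 × 3.4, A = 1.02 in², y = 1.7 in, Ī = 0.9826 in⁴.
Horizontal leg (remainder): 4.9 × 0.3, A = 1.47 in², y = 0.15 in, Ī = 0.011025 in⁴.
Centroid: ȳ = ΣA·y / ΣA = 0.78494 in.
Transfer each piece to the centroidal x-axis using Ī + A·d² with d = y − 0.78494:
  vertical leg: d = 0.91506 in → contributes +1.83668 in⁴
  horizontal leg (remainder): d = -0.63494 in → contributes +0.603653 in⁴
Total I = 2.44034 in⁴.
For the y-axis: x̄ = 1.68494 in.
Repeating about the centroidal y-axis gives I_y = 7.01954 in⁴.

I_x ≈ 2.440 in⁴, I_y ≈ 7.020 in⁴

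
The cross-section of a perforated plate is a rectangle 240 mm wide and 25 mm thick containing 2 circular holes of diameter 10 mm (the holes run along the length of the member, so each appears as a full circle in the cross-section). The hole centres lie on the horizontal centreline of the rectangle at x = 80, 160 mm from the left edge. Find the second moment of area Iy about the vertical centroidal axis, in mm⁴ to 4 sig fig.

Break the section into simple shapes (no overlaps), measuring from the bottom-left corner of the bounding box.
Plate: 240 × 25, A = 6 000 mm², x = 120 mm, Ī = 28 800 000 mm⁴.
Hole 1 (subtracted): ⌀10, A = 78.5398 mm², x = 80 mm, Ī = 490.874 mm⁴.
Hole 2 (subtracted): ⌀10, A = 78.5398 mm², x = 160 mm, Ī = 490.874 mm⁴.
By symmetry the centroid is at mid-width, x̄ = 120 mm.
Transfer each piece to the vertical centroidal axis using Ī + A·d² with d = x − 120:
  plate: d = 0 mm → contributes +28 800 000 mm⁴
  hole 1: d = -40 mm → contributes −126 155 mm⁴
  hole 2: d = 40 mm → contributes −126 155 mm⁴
Total I = 28 547 691 mm⁴.

Iy ≈ 2.855 × 10⁷ mm⁴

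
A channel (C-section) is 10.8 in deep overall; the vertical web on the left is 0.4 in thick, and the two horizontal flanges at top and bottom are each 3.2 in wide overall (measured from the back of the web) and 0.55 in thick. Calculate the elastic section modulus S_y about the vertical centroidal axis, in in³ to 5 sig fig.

S_y ≈ 2.8589 in³

Split into non-overlapping primitives; take the origin at the lower-left of the bounding box.
Web: 0.4 × 10.8, A = 4.32 in², x = 0.2 in, Ī = 0.0576 in⁴.
Top flange (beyond web): 2.8 × 0.55, A = 1.54 in², x = 1.8 in, Ī = 1.006133 in⁴.
Bottom flange (beyond web): 2.8 × 0.55, A = 1.54 in², x = 1.8 in, Ī = 1.006133 in⁴.
Centroid: x̄ = ΣA·x / ΣA = 0.8659459 in.
Transfer each piece to the vertical centroidal axis using Ī + A·d² with d = x − 0.8659459:
  web: d = -0.6659459 in → contributes +1.973451 in⁴
  top flange (beyond web): d = 0.9340541 in → contributes +2.349717 in⁴
  bottom flange (beyond web): d = 0.9340541 in → contributes +2.349717 in⁴
Total I = 6.672885 in⁴.
Extreme fibre distance c = 2.334054 in; S = I/c = 2.858925 in³.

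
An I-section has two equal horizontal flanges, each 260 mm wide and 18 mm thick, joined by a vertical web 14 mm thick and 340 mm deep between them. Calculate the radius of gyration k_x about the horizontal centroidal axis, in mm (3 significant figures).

k_x ≈ 157 mm

Break the section into simple shapes (no overlaps), measuring from the bottom-left corner of the bounding box.
Bottom flange: 260 × 18, A = 4 680 mm², y = 9 mm, Ī = 126 360 mm⁴.
Web: 14 × 340, A = 4 760 mm², y = 188 mm, Ī = 45 854 667 mm⁴.
Top flange: 260 × 18, A = 4 680 mm², y = 367 mm, Ī = 126 360 mm⁴.
By symmetry the centroid is at mid-height, ȳ = 188 mm.
Transfer each piece to the horizontal centroidal axis using Ī + A·d² with d = y − 188:
  bottom flange: d = -179 mm → contributes +150 078 240 mm⁴
  web: d = 0 mm → contributes +45 854 667 mm⁴
  top flange: d = 179 mm → contributes +150 078 240 mm⁴
Total I = 346 011 147 mm⁴.
Radius of gyration: k = √(I/A) = √(346 011 147 / 14 120) = 156.54 mm.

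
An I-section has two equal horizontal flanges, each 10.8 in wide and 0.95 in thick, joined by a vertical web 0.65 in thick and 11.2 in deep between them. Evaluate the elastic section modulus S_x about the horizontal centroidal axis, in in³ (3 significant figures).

Split into non-overlapping primitives; take the origin at the lower-left of the bounding box.
Bottom flange: 10.8 × 0.95, A = 10.26 in², y = 0.475 in, Ī = 0.77164 in⁴.
Web: 0.65 × 11.2, A = 7.28 in², y = 6.55 in, Ī = 76.1 in⁴.
Top flange: 10.8 × 0.95, A = 10.26 in², y = 12.625 in, Ī = 0.77164 in⁴.
By symmetry the centroid is at mid-height, ȳ = 6.55 in.
Transfer each piece to the horizontal centroidal axis using Ī + A·d² with d = y − 6.55:
  bottom flange: d = -6.075 in → contributes +379.42 in⁴
  web: d = 0 in → contributes +76.1 in⁴
  top flange: d = 6.075 in → contributes +379.42 in⁴
Total I = 834.95 in⁴.
Extreme fibre distance c = 6.55 in; S = I/c = 127.47 in³.

S_x ≈ 127 in³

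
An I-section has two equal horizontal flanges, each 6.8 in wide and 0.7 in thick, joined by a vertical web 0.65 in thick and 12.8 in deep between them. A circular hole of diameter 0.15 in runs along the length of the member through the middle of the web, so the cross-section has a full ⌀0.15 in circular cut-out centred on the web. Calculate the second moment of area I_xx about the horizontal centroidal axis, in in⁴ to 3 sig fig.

I_xx ≈ 548 in⁴

Split into non-overlapping primitives; take the origin at the lower-left of the bounding box.
Bottom flange: 6.8 × 0.7, A = 4.76 in², y = 0.35 in, Ī = 0.19437 in⁴.
Web: 0.65 × 12.8, A = 8.32 in², y = 7.1 in, Ī = 113.6 in⁴.
Top flange: 6.8 × 0.7, A = 4.76 in², y = 13.85 in, Ī = 0.19437 in⁴.
Hole (subtracted): ⌀0.15, A = 0.017671 in², y = 7.1 in, Ī = 0.00002485 in⁴.
By symmetry the centroid is at mid-height, ȳ = 7.1 in.
Transfer each piece to the horizontal centroidal axis using Ī + A·d² with d = y − 7.1:
  bottom flange: d = -6.75 in → contributes +217.07 in⁴
  web: d = 0 in → contributes +113.6 in⁴
  top flange: d = 6.75 in → contributes +217.07 in⁴
  hole: d = 0 in → contributes −0.00002485 in⁴
Total I = 547.74 in⁴.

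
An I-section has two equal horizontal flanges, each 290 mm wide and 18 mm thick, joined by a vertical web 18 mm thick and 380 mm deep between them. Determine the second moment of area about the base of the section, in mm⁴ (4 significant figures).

Split into non-overlapping primitives; take the origin at the lower-left of the bounding box.
Bottom flange: 290 × 18, A = 5 220 mm², y = 9 mm, Ī = 140 940 mm⁴.
Web: 18 × 380, A = 6 840 mm², y = 208 mm, Ī = 82 308 000 mm⁴.
Top flange: 290 × 18, A = 5 220 mm², y = 407 mm, Ī = 140 940 mm⁴.
Transfer each piece to the bottom edge using Ī + A·d² with d = y − 0:
  bottom flange: d = 9 mm → contributes +563 760 mm⁴
  web: d = 208 mm → contributes +378 233 760 mm⁴
  top flange: d = 407 mm → contributes +864 828 720 mm⁴
Total I = 1 243 626 240 mm⁴.

I_base ≈ 1.244 × 10⁹ mm⁴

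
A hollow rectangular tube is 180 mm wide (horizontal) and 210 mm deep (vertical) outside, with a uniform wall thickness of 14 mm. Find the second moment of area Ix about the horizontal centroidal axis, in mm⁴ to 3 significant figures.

Ix ≈ 6.26 × 10⁷ mm⁴

Split into non-overlapping primitives; take the origin at the lower-left of the bounding box.
Outer rectangle: 180 × 210, A = 37 800 mm², y = 105 mm, Ī = 138 915 000 mm⁴.
Inner void (subtracted): 152 × 182, A = 27 664 mm², y = 105 mm, Ī = 76 361 861 mm⁴.
By symmetry the centroid is at mid-height, ȳ = 105 mm.
All pieces are centred on the horizontal centroidal axis, so I = ΣĪ (holes subtracted) = 62 553 139 mm⁴.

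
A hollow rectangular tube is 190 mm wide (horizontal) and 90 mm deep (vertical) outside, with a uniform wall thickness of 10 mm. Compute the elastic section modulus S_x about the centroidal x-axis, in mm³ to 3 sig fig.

S_x ≈ 1.49 × 10⁵ mm³

Break the section into simple shapes (no overlaps), measuring from the bottom-left corner of the bounding box.
Outer rectangle: 190 × 90, A = 17 100 mm², y = 45 mm, Ī = 11 542 500 mm⁴.
Inner void (subtracted): 170 × 70, A = 11 900 mm², y = 45 mm, Ī = 4 859 167 mm⁴.
By symmetry the centroid is at mid-height, ȳ = 45 mm.
All pieces are centred on the centroidal x-axis, so I = ΣĪ (holes subtracted) = 6 683 333 mm⁴.
Extreme fibre distance c = 45 mm; S = I/c = 148 519 mm³.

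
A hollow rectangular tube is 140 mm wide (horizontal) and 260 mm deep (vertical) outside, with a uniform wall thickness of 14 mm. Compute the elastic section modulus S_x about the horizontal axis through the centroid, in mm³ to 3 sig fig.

Treat the section as a set of non-overlapping primitives; coordinates are from the bounding-box lower-left.
Outer rectangle: 140 × 260, A = 36 400 mm², y = 130 mm, Ī = 205 053 333 mm⁴.
Inner void (subtracted): 112 × 232, A = 25 984 mm², y = 130 mm, Ī = 116 546 901 mm⁴.
By symmetry the centroid is at mid-height, ȳ = 130 mm.
All pieces are centred on the horizontal axis through the centroid, so I = ΣĪ (holes subtracted) = 88 506 432 mm⁴.
Extreme fibre distance c = 130 mm; S = I/c = 680 819 mm³.

S_x ≈ 6.81 × 10⁵ mm³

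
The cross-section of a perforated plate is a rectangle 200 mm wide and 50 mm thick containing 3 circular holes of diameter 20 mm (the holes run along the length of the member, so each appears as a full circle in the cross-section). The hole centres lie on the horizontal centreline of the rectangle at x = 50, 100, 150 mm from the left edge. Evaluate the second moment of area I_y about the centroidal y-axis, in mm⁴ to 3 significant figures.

I_y ≈ 3.17 × 10⁷ mm⁴

Decompose the section into non-overlapping parts with the origin at the bottom-left of its bounding rectangle.
Plate: 200 × 50, A = 10 000 mm², x = 100 mm, Ī = 33 333 333 mm⁴.
Hole 1 (subtracted): ⌀20, A = 314.16 mm², x = 50 mm, Ī = 7 854 mm⁴.
Hole 2 (subtracted): ⌀20, A = 314.16 mm², x = 100 mm, Ī = 7 854 mm⁴.
Hole 3 (subtracted): ⌀20, A = 314.16 mm², x = 150 mm, Ī = 7 854 mm⁴.
By symmetry the centroid is at mid-width, x̄ = 100 mm.
Transfer each piece to the centroidal y-axis using Ī + A·d² with d = x − 100:
  plate: d = 0 mm → contributes +33 333 333 mm⁴
  hole 1: d = -50 mm → contributes −793 252 mm⁴
  hole 2: d = 0 mm → contributes −7 854 mm⁴
  hole 3: d = 50 mm → contributes −793 252 mm⁴
Total I = 31 738 975 mm⁴.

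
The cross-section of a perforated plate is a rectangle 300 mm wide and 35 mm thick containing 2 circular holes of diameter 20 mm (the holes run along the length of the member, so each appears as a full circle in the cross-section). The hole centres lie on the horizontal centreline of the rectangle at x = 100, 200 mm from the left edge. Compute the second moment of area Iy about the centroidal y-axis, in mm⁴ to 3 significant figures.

Iy ≈ 7.72 × 10⁷ mm⁴

Decompose the section into non-overlapping parts with the origin at the bottom-left of its bounding rectangle.
Plate: 300 × 35, A = 10 500 mm², x = 150 mm, Ī = 78 750 000 mm⁴.
Hole 1 (subtracted): ⌀20, A = 314.16 mm², x = 100 mm, Ī = 7 854 mm⁴.
Hole 2 (subtracted): ⌀20, A = 314.16 mm², x = 200 mm, Ī = 7 854 mm⁴.
By symmetry the centroid is at mid-width, x̄ = 150 mm.
Transfer each piece to the centroidal y-axis using Ī + A·d² with d = x − 150:
  plate: d = 0 mm → contributes +78 750 000 mm⁴
  hole 1: d = -50 mm → contributes −793 252 mm⁴
  hole 2: d = 50 mm → contributes −793 252 mm⁴
Total I = 77 163 496 mm⁴.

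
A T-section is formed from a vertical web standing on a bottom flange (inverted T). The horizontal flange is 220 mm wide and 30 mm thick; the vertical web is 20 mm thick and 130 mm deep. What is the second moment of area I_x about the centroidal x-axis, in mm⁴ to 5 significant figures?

I_x ≈ 1.6094 × 10⁷ mm⁴

Split into non-overlapping primitives; take the origin at the lower-left of the bounding box.
Flange: 220 × 30, A = 6 600 mm², y = 15 mm, Ī = 495 000 mm⁴.
Web: 20 × 130, A = 2 600 mm², y = 95 mm, Ī = 3 661 667 mm⁴.
Centroid: ȳ = ΣA·y / ΣA = 37.6087 mm.
Transfer each piece to the centroidal x-axis using Ī + A·d² with d = y − 37.6087:
  flange: d = -22.6087 mm → contributes +3 868 611 mm⁴
  web: d = 57.3913 mm → contributes +12 225 447 mm⁴
Total I = 16 094 058 mm⁴.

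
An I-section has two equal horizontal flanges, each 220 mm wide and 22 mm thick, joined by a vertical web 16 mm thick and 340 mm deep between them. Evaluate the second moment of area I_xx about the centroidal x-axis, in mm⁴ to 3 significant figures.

Split into non-overlapping primitives; take the origin at the lower-left of the bounding box.
Bottom flange: 220 × 22, A = 4 840 mm², y = 11 mm, Ī = 195 213 mm⁴.
Web: 16 × 340, A = 5 440 mm², y = 192 mm, Ī = 52 405 333 mm⁴.
Top flange: 220 × 22, A = 4 840 mm², y = 373 mm, Ī = 195 213 mm⁴.
By symmetry the centroid is at mid-height, ȳ = 192 mm.
Transfer each piece to the centroidal x-axis using Ī + A·d² with d = y − 192:
  bottom flange: d = -181 mm → contributes +158 758 453 mm⁴
  web: d = 0 mm → contributes +52 405 333 mm⁴
  top flange: d = 181 mm → contributes +158 758 453 mm⁴
Total I = 369 922 240 mm⁴.

I_xx ≈ 3.70 × 10⁸ mm⁴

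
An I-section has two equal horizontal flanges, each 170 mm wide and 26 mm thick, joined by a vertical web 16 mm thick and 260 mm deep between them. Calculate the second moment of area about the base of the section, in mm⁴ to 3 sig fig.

I_base ≈ 5.21 × 10⁸ mm⁴

Split into non-overlapping primitives; take the origin at the lower-left of the bounding box.
Bottom flange: 170 × 26, A = 4 420 mm², y = 13 mm, Ī = 248 993 mm⁴.
Web: 16 × 260, A = 4 160 mm², y = 156 mm, Ī = 23 434 667 mm⁴.
Top flange: 170 × 26, A = 4 420 mm², y = 299 mm, Ī = 248 993 mm⁴.
Transfer each piece to a horizontal axis along the bottom face using Ī + A·d² with d = y − 0:
  bottom flange: d = 13 mm → contributes +995 973 mm⁴
  web: d = 156 mm → contributes +124 672 427 mm⁴
  top flange: d = 299 mm → contributes +395 401 413 mm⁴
Total I = 521 069 813 mm⁴.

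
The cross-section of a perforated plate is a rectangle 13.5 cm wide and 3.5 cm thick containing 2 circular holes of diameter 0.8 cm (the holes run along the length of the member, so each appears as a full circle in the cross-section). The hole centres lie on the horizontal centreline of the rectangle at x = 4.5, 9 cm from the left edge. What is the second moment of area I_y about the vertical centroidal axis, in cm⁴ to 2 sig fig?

Split into non-overlapping primitives; take the origin at the lower-left of the bounding box.
Plate: 13.5 × 3.5, A = 47.25 cm², x = 6.75 cm, Ī = 717.6 cm⁴.
Hole 1 (subtracted): ⌀0.8, A = 0.5027 cm², x = 4.5 cm, Ī = 0.02011 cm⁴.
Hole 2 (subtracted): ⌀0.8, A = 0.5027 cm², x = 9 cm, Ī = 0.02011 cm⁴.
By symmetry the centroid is at mid-width, x̄ = 6.75 cm.
Transfer each piece to the vertical centroidal axis using Ī + A·d² with d = x − 6.75:
  plate: d = 0 cm → contributes +717.6 cm⁴
  hole 1: d = -2.25 cm → contributes −2.565 cm⁴
  hole 2: d = 2.25 cm → contributes −2.565 cm⁴
Total I = 712.5 cm⁴.

I_y ≈ 710 cm⁴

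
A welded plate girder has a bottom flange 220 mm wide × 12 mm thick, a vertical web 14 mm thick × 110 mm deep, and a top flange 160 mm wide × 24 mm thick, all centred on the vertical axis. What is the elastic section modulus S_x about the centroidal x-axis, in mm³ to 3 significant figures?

S_x ≈ 3.50 × 10⁵ mm³

Split into non-overlapping primitives; take the origin at the lower-left of the bounding box.
Bottom plate: 220 × 12, A = 2 640 mm², y = 6 mm, Ī = 31 680 mm⁴.
Web plate: 14 × 110, A = 1 540 mm², y = 67 mm, Ī = 1 552 833 mm⁴.
Top plate: 160 × 24, A = 3 840 mm², y = 134 mm, Ī = 184 320 mm⁴.
Centroid: ȳ = ΣA·y / ΣA = 79 mm.
Transfer each piece to the centroidal x-axis using Ī + A·d² with d = y − 79:
  bottom plate: d = -73 mm → contributes +14 100 240 mm⁴
  web plate: d = -12 mm → contributes +1 774 593 mm⁴
  top plate: d = 55 mm → contributes +11 800 320 mm⁴
Total I = 27 675 153 mm⁴.
Extreme fibre distance c = 79 mm; S = I/c = 350 318 mm³.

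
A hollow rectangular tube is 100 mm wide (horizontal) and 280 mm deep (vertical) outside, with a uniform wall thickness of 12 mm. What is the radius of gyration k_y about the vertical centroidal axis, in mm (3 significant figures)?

k_y ≈ 40.4 mm

Split into non-overlapping primitives; take the origin at the lower-left of the bounding box.
Outer rectangle: 100 × 280, A = 28 000 mm², x = 50 mm, Ī = 23 333 333 mm⁴.
Inner void (subtracted): 76 × 256, A = 19 456 mm², x = 50 mm, Ī = 9 364 821 mm⁴.
By symmetry the centroid is at mid-width, x̄ = 50 mm.
All pieces are centred on the vertical centroidal axis, so I = ΣĪ (holes subtracted) = 13 968 512 mm⁴.
Radius of gyration: k = √(I/A) = √(13 968 512 / 8 544) = 40.434 mm.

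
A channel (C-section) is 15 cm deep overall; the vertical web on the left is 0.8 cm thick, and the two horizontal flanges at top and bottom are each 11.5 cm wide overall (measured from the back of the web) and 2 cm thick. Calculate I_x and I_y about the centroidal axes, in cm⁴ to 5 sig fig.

I_x ≈ 2047.6 cm⁴, I_y ≈ 718.86 cm⁴

Break the section into simple shapes (no overlaps), measuring from the bottom-left corner of the bounding box.
Web: 0.8 × 15, A = 12 cm², y = 7.5 cm, Ī = 225 cm⁴.
Top flange (beyond web): 10.7 × 2, A = 21.4 cm², y = 14 cm, Ī = 7.133333 cm⁴.
Bottom flange (beyond web): 10.7 × 2, A = 21.4 cm², y = 1 cm, Ī = 7.133333 cm⁴.
By symmetry the centroid is at mid-height, ȳ = 7.5 cm.
Transfer each piece to the centroidal x-axis using Ī + A·d² with d = y − 7.5:
  web: d = 0 cm → contributes +225 cm⁴
  top flange (beyond web): d = 6.5 cm → contributes +911.2833 cm⁴
  bottom flange (beyond web): d = -6.5 cm → contributes +911.2833 cm⁴
Total I = 2047.567 cm⁴.
For the y-axis: x̄ = 4.890876 cm.
Repeating about the centroidal y-axis gives I_y = 718.8581 cm⁴.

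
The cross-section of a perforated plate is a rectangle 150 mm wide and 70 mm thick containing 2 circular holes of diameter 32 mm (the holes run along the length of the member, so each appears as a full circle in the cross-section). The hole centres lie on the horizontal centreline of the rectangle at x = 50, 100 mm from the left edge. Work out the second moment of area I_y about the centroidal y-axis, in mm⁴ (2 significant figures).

I_y ≈ 1.9 × 10⁷ mm⁴

Break the section into simple shapes (no overlaps), measuring from the bottom-left corner of the bounding box.
Plate: 150 × 70, A = 10 500 mm², x = 75 mm, Ī = 19 687 500 mm⁴.
Hole 1 (subtracted): ⌀32, A = 804.2 mm², x = 50 mm, Ī = 51 472 mm⁴.
Hole 2 (subtracted): ⌀32, A = 804.2 mm², x = 100 mm, Ī = 51 472 mm⁴.
By symmetry the centroid is at mid-width, x̄ = 75 mm.
Transfer each piece to the centroidal y-axis using Ī + A·d² with d = x − 75:
  plate: d = 0 mm → contributes +19 687 500 mm⁴
  hole 1: d = -25 mm → contributes −554 127 mm⁴
  hole 2: d = 25 mm → contributes −554 127 mm⁴
Total I = 18 579 247 mm⁴.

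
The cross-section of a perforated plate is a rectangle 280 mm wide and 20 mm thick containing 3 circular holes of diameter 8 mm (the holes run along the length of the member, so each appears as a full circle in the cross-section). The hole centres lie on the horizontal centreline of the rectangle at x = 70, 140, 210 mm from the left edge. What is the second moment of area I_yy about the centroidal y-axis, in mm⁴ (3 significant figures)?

I_yy ≈ 3.61 × 10⁷ mm⁴

Decompose the section into non-overlapping parts with the origin at the bottom-left of its bounding rectangle.
Plate: 280 × 20, A = 5 600 mm², x = 140 mm, Ī = 36 586 667 mm⁴.
Hole 1 (subtracted): ⌀8, A = 50.265 mm², x = 70 mm, Ī = 201.06 mm⁴.
Hole 2 (subtracted): ⌀8, A = 50.265 mm², x = 140 mm, Ī = 201.06 mm⁴.
Hole 3 (subtracted): ⌀8, A = 50.265 mm², x = 210 mm, Ī = 201.06 mm⁴.
By symmetry the centroid is at mid-width, x̄ = 140 mm.
Transfer each piece to the centroidal y-axis using Ī + A·d² with d = x − 140:
  plate: d = 0 mm → contributes +36 586 667 mm⁴
  hole 1: d = -70 mm → contributes −246 502 mm⁴
  hole 2: d = 0 mm → contributes −201.06 mm⁴
  hole 3: d = 70 mm → contributes −246 502 mm⁴
Total I = 36 093 462 mm⁴.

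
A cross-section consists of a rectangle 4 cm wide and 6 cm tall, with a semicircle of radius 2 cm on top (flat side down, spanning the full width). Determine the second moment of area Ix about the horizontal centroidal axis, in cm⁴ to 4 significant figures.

Ix ≈ 147.5 cm⁴

Split into non-overlapping primitives; take the origin at the lower-left of the bounding box.
Rectangular body: 4 × 6, A = 24 cm², y = 3 cm, Ī = 72 cm⁴.
Semicircular cap: semicircle r = 2, A = 6.28319 cm², y = 6.84883 cm, Ī = 1.75611 cm⁴.
Centroid: ȳ = ΣA·y / ΣA = 3.79856 cm.
Transfer each piece to the horizontal centroidal axis using Ī + A·d² with d = y − 3.79856:
  rectangular body: d = -0.798558 cm → contributes +87.3047 cm⁴
  semicircular cap: d = 3.05027 cm → contributes +60.2157 cm⁴
Total I = 147.52 cm⁴.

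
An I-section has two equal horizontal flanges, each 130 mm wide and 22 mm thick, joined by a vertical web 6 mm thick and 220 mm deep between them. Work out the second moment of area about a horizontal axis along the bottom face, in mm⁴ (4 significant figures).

Break the section into simple shapes (no overlaps), measuring from the bottom-left corner of the bounding box.
Bottom flange: 130 × 22, A = 2 860 mm², y = 11 mm, Ī = 115 353 mm⁴.
Web: 6 × 220, A = 1 320 mm², y = 132 mm, Ī = 5 324 000 mm⁴.
Top flange: 130 × 22, A = 2 860 mm², y = 253 mm, Ī = 115 353 mm⁴.
Transfer each piece to a horizontal axis along the bottom face using Ī + A·d² with d = y − 0:
  bottom flange: d = 11 mm → contributes +461 413 mm⁴
  web: d = 132 mm → contributes +28 323 680 mm⁴
  top flange: d = 253 mm → contributes +183 181 093 mm⁴
Total I = 211 966 187 mm⁴.

I_base ≈ 2.120 × 10⁸ mm⁴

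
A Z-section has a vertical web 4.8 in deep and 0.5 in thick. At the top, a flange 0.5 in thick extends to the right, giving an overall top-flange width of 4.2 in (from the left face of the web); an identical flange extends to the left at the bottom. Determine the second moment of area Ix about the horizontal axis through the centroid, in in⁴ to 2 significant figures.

Split into non-overlapping primitives; take the origin at the lower-left of the bounding box.
Web: 0.5 × 4.8, A = 2.4 in², y = 2.4 in, Ī = 4.608 in⁴.
Top flange (beyond web): 3.7 × 0.5, A = 1.85 in², y = 4.55 in, Ī = 0.03854 in⁴.
Bottom flange (beyond web): 3.7 × 0.5, A = 1.85 in², y = 0.25 in, Ī = 0.03854 in⁴.
Centroid: ȳ = ΣA·y / ΣA = 2.4 in.
Transfer each piece to the horizontal axis through the centroid using Ī + A·d² with d = y − 2.4:
  web: d = 0 in → contributes +4.608 in⁴
  top flange (beyond web): d = 2.15 in → contributes +8.59 in⁴
  bottom flange (beyond web): d = -2.15 in → contributes +8.59 in⁴
Total I = 21.79 in⁴.

Ix ≈ 22 in⁴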